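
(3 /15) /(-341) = -1 /1705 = -0.00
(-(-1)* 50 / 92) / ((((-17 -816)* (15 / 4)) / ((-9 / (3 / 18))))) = 180 / 19159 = 0.01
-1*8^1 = -8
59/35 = 1.69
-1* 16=-16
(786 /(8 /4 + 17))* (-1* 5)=-3930 /19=-206.84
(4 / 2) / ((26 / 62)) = 62 / 13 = 4.77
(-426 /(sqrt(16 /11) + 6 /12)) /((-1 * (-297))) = 284 /477 - 2272 * sqrt(11) /5247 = -0.84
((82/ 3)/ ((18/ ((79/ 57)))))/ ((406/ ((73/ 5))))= 236447/ 3124170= 0.08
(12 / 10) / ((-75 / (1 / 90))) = -1 / 5625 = -0.00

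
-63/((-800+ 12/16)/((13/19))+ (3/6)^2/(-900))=2948400/54668713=0.05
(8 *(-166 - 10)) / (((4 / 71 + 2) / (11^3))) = -66528704 / 73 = -911352.11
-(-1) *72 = 72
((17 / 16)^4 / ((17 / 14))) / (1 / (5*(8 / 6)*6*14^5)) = 2890047685 / 128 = 22578497.54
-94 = -94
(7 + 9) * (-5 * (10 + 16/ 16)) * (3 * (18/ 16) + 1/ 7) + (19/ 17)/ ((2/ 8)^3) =-359878/ 119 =-3024.18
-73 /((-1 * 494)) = 73 /494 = 0.15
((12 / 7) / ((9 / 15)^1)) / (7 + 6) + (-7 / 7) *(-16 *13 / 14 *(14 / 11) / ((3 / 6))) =38076 / 1001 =38.04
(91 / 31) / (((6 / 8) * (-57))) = -364 / 5301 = -0.07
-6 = -6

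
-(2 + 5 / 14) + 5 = 37 / 14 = 2.64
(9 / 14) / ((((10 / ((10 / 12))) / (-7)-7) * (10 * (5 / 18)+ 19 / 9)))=-81 / 5368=-0.02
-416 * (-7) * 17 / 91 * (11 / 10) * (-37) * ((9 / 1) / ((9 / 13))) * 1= -1439152 / 5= -287830.40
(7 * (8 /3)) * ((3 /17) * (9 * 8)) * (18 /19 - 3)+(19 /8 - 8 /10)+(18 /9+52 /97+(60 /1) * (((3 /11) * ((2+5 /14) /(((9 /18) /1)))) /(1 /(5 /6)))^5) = -4191666778347 /10531602340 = -398.01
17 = 17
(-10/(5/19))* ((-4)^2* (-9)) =5472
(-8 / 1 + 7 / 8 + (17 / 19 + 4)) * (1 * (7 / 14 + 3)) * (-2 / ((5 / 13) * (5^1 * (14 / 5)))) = 4407 / 1520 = 2.90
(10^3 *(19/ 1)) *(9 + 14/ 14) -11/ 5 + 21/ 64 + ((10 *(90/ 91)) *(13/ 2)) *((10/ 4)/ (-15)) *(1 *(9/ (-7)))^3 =190020.90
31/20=1.55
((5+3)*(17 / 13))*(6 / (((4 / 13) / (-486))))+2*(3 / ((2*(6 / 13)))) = -99137.50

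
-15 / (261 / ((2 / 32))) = -0.00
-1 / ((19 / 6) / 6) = -36 / 19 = -1.89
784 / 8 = 98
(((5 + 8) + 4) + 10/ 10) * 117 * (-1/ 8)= -1053/ 4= -263.25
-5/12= -0.42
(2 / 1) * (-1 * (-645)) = 1290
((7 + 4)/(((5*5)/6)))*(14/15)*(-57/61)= -17556/7625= -2.30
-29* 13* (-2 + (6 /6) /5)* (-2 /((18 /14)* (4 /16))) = -21112 /5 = -4222.40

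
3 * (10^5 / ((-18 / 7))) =-350000 / 3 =-116666.67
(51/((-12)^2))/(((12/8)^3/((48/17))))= 8/27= 0.30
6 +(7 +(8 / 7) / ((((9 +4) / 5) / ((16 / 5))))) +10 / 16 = 10943 / 728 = 15.03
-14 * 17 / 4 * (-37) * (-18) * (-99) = 3923073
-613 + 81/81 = -612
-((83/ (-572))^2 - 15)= 4900871/ 327184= 14.98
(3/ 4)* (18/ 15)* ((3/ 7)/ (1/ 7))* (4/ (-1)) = -54/ 5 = -10.80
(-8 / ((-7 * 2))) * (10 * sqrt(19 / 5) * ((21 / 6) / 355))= 4 * sqrt(95) / 355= 0.11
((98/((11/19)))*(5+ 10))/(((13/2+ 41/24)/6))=4021920/2167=1855.99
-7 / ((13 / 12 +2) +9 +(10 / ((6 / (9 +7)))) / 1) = -28 / 155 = -0.18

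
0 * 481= 0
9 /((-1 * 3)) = -3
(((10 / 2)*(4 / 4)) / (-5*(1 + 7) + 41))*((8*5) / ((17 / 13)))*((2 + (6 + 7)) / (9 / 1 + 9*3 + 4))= 975 / 17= 57.35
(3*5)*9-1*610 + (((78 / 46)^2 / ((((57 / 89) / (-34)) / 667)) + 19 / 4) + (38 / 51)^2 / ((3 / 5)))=-1395063190967 / 13639644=-102280.03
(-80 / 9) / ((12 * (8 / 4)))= -0.37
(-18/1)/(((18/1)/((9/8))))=-1.12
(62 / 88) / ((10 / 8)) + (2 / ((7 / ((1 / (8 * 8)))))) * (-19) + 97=1200939 / 12320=97.48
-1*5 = -5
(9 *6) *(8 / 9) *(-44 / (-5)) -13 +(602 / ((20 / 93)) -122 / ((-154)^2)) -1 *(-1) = 95151404 / 29645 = 3209.69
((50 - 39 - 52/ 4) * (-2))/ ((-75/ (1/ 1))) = -4/ 75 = -0.05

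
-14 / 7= -2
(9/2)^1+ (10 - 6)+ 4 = 25/2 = 12.50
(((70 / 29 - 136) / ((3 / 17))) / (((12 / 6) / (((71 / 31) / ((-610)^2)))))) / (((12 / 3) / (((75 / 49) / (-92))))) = 2337959 / 241281070912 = 0.00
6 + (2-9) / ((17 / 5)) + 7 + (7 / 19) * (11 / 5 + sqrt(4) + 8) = 24929 / 1615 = 15.44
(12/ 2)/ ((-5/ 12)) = -72/ 5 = -14.40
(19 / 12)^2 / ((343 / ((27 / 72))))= 361 / 131712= 0.00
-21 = -21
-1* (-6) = 6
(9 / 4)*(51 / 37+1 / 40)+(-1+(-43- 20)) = -360187 / 5920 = -60.84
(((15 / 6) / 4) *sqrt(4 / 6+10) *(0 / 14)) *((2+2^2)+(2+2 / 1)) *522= 0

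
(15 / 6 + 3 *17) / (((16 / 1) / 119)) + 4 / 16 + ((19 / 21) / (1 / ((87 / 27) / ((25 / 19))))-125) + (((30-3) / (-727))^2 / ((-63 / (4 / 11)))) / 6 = 242065521337427 / 879049432800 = 275.37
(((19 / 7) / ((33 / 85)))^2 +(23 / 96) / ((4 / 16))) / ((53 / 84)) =21274901 / 269346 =78.99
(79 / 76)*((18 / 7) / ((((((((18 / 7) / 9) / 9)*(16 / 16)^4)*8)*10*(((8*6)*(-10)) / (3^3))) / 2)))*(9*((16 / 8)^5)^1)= -518319 / 15200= -34.10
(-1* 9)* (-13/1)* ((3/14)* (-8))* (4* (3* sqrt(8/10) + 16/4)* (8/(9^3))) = -6656/189 - 3328* sqrt(5)/315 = -58.84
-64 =-64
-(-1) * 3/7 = 3/7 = 0.43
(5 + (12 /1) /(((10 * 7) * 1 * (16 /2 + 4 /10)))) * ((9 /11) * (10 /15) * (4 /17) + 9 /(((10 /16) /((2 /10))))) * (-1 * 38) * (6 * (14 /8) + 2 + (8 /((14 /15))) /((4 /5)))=-854556768 /64141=-13323.10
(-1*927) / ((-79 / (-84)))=-77868 / 79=-985.67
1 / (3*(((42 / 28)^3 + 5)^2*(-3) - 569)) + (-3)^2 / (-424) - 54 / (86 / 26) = -44601806563 / 2728400568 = -16.35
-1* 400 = -400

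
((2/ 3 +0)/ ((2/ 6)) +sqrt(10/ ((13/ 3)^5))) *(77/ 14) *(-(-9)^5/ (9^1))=649539 *sqrt(390)/ 4394 +72171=75090.29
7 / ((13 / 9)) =63 / 13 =4.85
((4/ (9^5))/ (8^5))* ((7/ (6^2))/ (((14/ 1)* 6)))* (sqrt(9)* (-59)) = -59/ 69657034752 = -0.00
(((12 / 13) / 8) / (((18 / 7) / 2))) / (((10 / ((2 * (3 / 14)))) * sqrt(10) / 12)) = 3 * sqrt(10) / 650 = 0.01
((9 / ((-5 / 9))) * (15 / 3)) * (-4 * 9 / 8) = 729 / 2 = 364.50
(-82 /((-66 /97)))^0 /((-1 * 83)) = -1 /83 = -0.01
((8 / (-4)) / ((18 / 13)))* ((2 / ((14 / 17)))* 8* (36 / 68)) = -104 / 7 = -14.86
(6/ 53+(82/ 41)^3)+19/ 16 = 7887/ 848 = 9.30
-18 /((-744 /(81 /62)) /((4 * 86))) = 10.87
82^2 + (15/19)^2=2427589/361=6724.62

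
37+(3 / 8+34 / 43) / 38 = 484065 / 13072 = 37.03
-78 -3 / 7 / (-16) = -77.97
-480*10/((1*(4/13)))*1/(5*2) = -1560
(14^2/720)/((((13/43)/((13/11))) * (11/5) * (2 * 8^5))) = 2107/285474816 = 0.00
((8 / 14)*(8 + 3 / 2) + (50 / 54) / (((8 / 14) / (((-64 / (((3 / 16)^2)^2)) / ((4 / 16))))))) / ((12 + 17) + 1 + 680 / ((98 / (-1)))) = -14553.24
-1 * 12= -12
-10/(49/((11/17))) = -110/833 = -0.13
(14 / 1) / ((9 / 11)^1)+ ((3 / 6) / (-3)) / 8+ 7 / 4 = 2713 / 144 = 18.84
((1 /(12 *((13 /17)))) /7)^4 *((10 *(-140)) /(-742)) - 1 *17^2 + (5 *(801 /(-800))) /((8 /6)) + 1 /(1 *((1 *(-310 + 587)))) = -15278640164031923753 /52189868286541440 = -292.75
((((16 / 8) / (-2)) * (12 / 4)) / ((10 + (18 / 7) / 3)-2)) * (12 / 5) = -126 / 155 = -0.81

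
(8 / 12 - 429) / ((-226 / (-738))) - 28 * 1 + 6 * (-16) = -172067 / 113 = -1522.72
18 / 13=1.38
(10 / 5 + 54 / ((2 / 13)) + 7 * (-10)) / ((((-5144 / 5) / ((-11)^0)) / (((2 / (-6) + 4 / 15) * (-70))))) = -9905 / 7716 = -1.28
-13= -13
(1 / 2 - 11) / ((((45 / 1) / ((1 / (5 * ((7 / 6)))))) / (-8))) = 8 / 25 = 0.32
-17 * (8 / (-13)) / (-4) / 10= -17 / 65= -0.26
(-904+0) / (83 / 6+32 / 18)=-16272 / 281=-57.91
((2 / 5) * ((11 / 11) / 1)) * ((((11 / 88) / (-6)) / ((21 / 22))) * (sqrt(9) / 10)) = -11 / 4200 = -0.00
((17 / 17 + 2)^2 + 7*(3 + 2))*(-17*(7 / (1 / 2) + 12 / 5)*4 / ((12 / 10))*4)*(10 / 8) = -613360 / 3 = -204453.33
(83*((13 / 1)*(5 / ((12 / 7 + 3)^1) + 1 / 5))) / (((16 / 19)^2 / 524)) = 663350857 / 660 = 1005077.06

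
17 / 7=2.43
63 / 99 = 7 / 11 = 0.64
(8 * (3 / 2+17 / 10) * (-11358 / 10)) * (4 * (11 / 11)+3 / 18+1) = -3755712 / 25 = -150228.48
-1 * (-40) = 40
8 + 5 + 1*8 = 21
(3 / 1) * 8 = 24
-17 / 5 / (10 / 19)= -323 / 50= -6.46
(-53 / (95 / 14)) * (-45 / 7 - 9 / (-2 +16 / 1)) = 5247 / 95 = 55.23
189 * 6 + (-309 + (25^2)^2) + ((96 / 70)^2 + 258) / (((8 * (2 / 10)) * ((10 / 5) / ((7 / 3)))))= 109659059 / 280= 391639.50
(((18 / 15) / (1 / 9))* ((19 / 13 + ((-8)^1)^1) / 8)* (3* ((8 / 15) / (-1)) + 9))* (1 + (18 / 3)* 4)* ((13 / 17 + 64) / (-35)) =1099899 / 364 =3021.70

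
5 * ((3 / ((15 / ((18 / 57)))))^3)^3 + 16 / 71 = 2016798111834266416 / 8949541618089453125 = 0.23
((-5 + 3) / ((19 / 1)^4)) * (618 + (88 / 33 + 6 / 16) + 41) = -15889 / 1563852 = -0.01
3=3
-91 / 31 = -2.94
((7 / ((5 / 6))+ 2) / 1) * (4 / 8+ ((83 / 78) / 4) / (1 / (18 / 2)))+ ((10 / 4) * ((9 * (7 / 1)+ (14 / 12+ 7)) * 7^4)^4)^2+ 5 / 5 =4541823937731447425052740000000000000000000.00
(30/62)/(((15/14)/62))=28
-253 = -253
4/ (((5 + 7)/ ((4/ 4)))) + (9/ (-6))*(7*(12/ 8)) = -185/ 12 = -15.42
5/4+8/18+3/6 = 79/36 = 2.19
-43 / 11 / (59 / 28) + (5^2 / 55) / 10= -2349 / 1298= -1.81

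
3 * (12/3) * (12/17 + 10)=2184/17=128.47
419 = 419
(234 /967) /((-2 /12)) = -1404 /967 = -1.45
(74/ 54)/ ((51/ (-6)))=-74/ 459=-0.16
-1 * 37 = -37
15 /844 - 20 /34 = -8185 /14348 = -0.57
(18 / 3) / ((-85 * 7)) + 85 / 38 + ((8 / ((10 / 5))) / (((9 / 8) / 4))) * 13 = 38076163 / 203490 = 187.12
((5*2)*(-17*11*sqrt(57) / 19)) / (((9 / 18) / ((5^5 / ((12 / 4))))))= -11687500*sqrt(57) / 57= -1548047.19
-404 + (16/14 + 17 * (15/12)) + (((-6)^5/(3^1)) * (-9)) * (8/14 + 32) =21264451/28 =759444.68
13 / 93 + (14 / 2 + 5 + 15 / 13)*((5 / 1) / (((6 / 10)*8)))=133877 / 9672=13.84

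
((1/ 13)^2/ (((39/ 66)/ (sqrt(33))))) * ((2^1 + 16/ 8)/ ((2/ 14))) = 616 * sqrt(33)/ 2197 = 1.61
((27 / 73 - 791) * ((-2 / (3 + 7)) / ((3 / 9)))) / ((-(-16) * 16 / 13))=562731 / 23360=24.09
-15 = -15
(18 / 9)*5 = 10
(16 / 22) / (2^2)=2 / 11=0.18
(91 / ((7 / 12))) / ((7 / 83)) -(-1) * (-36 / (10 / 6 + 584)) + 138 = 3492306 / 1757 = 1987.65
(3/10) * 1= 3/10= 0.30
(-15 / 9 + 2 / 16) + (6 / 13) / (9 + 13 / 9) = -21959 / 14664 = -1.50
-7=-7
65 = 65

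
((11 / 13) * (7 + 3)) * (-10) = -1100 / 13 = -84.62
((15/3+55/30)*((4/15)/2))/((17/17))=41/45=0.91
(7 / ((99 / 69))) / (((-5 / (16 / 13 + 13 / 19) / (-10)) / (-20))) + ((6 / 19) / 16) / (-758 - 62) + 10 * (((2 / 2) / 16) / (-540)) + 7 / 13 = -2040731441 / 5468580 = -373.17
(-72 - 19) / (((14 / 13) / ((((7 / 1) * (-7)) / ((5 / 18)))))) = 74529 / 5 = 14905.80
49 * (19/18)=931/18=51.72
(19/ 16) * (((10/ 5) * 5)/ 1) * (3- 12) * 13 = -11115/ 8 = -1389.38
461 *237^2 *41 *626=664593068394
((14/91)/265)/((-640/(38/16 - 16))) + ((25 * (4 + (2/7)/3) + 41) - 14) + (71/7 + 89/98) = 182059171223/1296422400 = 140.43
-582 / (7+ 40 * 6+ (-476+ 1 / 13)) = 1261 / 496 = 2.54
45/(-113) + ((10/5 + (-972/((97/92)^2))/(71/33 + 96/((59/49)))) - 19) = -4759016900662/169499117357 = -28.08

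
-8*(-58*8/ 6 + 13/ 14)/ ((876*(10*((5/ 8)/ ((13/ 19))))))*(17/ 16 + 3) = 0.31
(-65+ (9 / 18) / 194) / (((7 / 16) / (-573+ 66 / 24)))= 57524539 / 679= 84719.50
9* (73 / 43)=657 / 43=15.28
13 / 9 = 1.44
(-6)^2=36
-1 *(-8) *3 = 24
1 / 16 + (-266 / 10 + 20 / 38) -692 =-1091377 / 1520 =-718.01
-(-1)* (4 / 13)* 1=4 / 13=0.31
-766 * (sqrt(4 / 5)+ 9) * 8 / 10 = -27576 / 5 - 6128 * sqrt(5) / 25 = -6063.30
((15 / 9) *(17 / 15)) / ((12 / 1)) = 17 / 108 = 0.16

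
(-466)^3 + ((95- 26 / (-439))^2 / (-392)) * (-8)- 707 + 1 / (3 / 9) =-955619714010239 / 9443329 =-101195215.59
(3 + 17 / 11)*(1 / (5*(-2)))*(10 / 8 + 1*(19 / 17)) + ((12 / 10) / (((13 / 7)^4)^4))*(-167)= -1.09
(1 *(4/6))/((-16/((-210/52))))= 35/208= 0.17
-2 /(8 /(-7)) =7 /4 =1.75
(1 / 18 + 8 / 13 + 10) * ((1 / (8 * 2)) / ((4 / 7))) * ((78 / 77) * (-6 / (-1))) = 227 / 32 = 7.09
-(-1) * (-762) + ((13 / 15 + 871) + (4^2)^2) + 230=8938 / 15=595.87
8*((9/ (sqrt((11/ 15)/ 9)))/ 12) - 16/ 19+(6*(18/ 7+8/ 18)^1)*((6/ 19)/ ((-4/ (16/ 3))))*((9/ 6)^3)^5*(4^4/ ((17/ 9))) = -4089446111/ 9044+18*sqrt(165)/ 11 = -452151.26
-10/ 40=-1/ 4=-0.25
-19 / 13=-1.46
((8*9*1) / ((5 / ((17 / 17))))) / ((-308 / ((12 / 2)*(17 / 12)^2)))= -0.56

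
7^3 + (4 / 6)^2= 3091 / 9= 343.44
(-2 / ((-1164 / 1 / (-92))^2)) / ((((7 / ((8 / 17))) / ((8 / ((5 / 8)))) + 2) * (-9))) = 541696 / 1233886851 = 0.00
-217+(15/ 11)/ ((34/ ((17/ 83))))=-396227/ 1826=-216.99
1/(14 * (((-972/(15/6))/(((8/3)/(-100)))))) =1/204120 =0.00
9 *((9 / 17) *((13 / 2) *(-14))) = -7371 / 17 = -433.59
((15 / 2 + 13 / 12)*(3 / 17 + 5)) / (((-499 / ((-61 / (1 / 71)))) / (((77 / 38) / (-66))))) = -34349161 / 2901186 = -11.84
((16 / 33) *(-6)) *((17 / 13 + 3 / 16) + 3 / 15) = -3526 / 715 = -4.93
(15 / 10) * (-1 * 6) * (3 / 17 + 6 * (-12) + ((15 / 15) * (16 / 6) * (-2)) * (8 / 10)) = 684.81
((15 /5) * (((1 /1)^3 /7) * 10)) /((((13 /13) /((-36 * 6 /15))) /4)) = -1728 /7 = -246.86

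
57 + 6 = 63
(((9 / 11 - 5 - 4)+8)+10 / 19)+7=1535 / 209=7.34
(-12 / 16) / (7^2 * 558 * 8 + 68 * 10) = -3 / 877664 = -0.00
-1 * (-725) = 725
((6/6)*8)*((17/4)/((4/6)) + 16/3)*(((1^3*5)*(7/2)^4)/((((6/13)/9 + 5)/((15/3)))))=219271325/3152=69565.78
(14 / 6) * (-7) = -49 / 3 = -16.33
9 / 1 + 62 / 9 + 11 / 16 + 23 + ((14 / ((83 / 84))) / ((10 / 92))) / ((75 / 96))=308401493 / 1494000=206.43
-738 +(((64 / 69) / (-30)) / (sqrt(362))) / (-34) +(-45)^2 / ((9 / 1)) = -513 +8* sqrt(362) / 3184695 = -513.00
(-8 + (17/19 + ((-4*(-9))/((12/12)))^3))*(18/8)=7976961/76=104960.01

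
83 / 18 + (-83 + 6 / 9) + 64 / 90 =-77.01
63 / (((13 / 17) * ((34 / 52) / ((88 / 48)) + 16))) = 11781 / 2339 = 5.04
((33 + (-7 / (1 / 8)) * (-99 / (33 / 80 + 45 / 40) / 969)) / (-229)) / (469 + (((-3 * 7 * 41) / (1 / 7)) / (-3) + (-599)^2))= -486299 / 1095631675513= -0.00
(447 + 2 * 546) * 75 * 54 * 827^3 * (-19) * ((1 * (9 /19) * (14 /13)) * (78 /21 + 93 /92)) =-48275261819032358475 /299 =-161455725147265412.96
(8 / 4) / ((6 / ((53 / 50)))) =53 / 150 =0.35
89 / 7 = 12.71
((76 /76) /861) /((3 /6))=2 /861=0.00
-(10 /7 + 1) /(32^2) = -17 /7168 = -0.00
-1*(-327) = 327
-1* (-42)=42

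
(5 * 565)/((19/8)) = 22600/19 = 1189.47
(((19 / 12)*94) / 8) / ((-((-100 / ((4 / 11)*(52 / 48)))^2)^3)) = -4310340437 / 61990462512000000000000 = -0.00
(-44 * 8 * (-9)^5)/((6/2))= 6928416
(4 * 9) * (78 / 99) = 312 / 11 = 28.36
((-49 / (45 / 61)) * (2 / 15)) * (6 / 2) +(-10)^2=16522 / 225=73.43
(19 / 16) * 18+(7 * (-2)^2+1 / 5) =49.58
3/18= 1/6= 0.17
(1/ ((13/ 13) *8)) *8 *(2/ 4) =1/ 2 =0.50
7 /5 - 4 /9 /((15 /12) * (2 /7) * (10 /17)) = -161 /225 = -0.72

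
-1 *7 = -7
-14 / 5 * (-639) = 8946 / 5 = 1789.20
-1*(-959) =959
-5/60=-1/12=-0.08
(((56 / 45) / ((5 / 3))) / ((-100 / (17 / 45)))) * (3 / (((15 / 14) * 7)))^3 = -0.00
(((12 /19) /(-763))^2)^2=20736 /44168490351934081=0.00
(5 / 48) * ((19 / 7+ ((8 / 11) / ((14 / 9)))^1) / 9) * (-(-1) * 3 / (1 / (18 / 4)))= 175 / 352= 0.50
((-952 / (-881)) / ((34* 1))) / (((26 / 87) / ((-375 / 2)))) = -228375 / 11453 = -19.94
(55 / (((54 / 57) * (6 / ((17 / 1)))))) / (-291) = -17765 / 31428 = -0.57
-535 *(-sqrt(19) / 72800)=107 *sqrt(19) / 14560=0.03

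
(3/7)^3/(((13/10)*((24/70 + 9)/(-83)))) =-0.54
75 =75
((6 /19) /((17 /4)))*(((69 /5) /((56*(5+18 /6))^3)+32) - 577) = -735058329393 /18151669760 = -40.50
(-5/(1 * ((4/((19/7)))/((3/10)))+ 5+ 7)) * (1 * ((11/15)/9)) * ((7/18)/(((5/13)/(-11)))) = 0.27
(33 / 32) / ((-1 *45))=-11 / 480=-0.02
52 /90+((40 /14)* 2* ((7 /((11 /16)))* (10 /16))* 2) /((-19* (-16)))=7684 /9405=0.82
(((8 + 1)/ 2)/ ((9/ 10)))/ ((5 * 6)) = 1/ 6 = 0.17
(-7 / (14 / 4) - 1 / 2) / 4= -5 / 8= -0.62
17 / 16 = 1.06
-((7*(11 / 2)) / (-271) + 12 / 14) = -2713 / 3794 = -0.72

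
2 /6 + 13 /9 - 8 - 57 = -569 /9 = -63.22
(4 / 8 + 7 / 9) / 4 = 23 / 72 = 0.32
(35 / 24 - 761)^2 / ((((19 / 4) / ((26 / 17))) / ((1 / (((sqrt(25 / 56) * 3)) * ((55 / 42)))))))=30238976131 * sqrt(14) / 1598850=70765.79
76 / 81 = 0.94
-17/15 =-1.13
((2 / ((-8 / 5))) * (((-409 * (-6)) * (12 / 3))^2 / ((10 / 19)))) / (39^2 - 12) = -76280136 / 503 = -151650.37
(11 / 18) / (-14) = -11 / 252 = -0.04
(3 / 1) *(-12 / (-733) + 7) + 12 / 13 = 209373 / 9529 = 21.97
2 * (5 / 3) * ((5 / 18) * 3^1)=25 / 9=2.78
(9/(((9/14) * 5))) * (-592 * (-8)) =66304/5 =13260.80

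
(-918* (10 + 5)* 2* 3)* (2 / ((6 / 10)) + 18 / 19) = -6719760 / 19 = -353671.58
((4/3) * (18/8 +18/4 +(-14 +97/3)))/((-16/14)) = -2107/72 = -29.26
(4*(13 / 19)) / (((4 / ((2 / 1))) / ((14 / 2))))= 182 / 19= 9.58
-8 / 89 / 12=-2 / 267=-0.01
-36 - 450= -486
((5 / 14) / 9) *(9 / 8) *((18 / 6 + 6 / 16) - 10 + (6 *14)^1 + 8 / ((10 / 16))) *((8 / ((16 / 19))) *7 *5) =1338.54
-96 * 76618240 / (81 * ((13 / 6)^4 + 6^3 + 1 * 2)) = -117685616640 / 311089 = -378302.08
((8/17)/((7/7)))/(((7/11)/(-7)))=-88/17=-5.18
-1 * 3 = -3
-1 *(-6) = 6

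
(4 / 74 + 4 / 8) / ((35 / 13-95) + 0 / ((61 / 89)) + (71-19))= -533 / 38776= -0.01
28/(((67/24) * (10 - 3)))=1.43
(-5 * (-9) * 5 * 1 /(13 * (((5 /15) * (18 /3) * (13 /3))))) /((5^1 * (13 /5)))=675 /4394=0.15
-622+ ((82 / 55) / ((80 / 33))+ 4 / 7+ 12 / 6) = -618.81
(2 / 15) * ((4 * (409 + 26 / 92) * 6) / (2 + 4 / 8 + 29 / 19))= 5723408 / 17595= 325.29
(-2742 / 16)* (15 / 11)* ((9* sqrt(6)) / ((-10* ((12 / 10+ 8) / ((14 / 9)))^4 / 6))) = 685785625* sqrt(6) / 664902216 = 2.53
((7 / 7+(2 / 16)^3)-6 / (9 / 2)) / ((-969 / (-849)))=-144047 / 496128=-0.29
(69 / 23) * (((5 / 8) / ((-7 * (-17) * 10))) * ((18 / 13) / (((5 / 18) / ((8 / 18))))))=27 / 7735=0.00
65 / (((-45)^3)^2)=13 / 1660753125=0.00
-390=-390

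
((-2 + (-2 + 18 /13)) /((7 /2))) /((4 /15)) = -255 /91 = -2.80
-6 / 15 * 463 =-926 / 5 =-185.20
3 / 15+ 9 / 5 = 2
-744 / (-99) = 248 / 33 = 7.52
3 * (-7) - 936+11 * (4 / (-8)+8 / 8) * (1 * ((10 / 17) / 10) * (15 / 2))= -64911 / 68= -954.57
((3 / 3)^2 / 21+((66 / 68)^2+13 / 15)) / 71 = 75107 / 2872660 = 0.03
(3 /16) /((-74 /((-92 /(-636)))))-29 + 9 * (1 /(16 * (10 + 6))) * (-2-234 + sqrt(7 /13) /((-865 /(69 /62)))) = -4680953 /125504-621 * sqrt(91) /178480640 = -37.30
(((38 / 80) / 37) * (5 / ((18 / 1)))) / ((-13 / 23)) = -437 / 69264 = -0.01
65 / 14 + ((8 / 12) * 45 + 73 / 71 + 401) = 434051 / 994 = 436.67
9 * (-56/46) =-252/23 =-10.96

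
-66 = -66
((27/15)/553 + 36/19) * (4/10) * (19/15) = 66474/69125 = 0.96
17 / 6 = 2.83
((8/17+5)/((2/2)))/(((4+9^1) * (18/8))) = 124/663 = 0.19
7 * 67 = 469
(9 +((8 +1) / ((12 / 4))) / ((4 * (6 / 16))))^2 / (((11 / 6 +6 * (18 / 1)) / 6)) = 4356 / 659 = 6.61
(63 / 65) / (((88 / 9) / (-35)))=-3969 / 1144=-3.47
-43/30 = -1.43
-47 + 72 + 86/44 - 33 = -133/22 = -6.05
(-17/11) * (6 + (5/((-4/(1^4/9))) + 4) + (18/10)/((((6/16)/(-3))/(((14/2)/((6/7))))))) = 29971/180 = 166.51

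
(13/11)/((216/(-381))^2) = 209677/57024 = 3.68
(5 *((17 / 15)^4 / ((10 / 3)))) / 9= 0.27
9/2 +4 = 17/2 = 8.50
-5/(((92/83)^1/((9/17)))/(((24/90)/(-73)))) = 249/28543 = 0.01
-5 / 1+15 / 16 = -65 / 16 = -4.06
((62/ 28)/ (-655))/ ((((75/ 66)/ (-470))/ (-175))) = -32054/ 131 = -244.69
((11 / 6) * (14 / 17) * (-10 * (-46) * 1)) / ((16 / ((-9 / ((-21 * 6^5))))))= 1265 / 528768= 0.00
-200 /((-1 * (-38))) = -100 /19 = -5.26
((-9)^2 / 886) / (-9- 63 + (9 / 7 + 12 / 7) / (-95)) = -2565 / 2020966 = -0.00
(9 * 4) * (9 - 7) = 72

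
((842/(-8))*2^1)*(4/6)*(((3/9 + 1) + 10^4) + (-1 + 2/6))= -12630842/9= -1403426.89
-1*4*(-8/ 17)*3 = 96/ 17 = 5.65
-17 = -17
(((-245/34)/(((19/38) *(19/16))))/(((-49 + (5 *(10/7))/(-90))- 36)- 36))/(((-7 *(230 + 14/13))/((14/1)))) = -401310/462586711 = -0.00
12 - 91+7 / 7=-78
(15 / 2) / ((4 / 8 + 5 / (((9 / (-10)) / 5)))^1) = -0.27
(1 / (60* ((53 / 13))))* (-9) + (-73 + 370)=314781 / 1060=296.96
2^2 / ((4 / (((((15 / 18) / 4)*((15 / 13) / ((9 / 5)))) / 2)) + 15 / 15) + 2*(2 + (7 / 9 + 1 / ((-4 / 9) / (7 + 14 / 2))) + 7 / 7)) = 2250 / 3071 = 0.73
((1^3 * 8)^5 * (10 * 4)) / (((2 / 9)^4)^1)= 537477120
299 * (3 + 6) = 2691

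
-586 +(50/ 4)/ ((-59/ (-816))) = -24374/ 59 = -413.12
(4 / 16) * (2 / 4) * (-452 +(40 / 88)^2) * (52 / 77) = -710671 / 18634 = -38.14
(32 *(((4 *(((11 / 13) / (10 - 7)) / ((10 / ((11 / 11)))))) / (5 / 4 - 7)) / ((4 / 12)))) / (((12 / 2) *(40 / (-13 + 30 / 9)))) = 5104 / 67275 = 0.08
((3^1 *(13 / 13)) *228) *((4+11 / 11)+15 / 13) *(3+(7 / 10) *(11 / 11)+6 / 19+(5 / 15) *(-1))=201504 / 13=15500.31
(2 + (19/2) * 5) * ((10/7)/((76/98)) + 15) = 15840/19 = 833.68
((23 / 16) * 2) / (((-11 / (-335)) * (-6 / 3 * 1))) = -7705 / 176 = -43.78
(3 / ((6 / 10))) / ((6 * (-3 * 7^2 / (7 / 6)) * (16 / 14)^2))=-35 / 6912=-0.01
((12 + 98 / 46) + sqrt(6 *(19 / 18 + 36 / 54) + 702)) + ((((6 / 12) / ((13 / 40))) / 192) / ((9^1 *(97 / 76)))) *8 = 11069645 / 783081 + sqrt(6411) / 3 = 40.83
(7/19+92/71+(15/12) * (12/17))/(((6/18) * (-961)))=-175200/22038613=-0.01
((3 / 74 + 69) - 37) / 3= 2371 / 222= 10.68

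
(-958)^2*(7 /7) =917764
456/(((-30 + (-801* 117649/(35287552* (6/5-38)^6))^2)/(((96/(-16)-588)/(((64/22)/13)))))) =756611661074482793088291811971400847965487628288/18752403462287772661199965758846437244455365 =40347.45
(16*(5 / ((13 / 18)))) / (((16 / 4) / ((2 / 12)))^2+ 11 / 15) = 21600 / 112463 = 0.19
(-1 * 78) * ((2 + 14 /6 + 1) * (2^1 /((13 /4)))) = -256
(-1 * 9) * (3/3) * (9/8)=-10.12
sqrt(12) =2 * sqrt(3) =3.46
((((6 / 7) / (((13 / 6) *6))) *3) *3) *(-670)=-36180 / 91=-397.58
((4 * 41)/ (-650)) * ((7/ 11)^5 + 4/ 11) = -6180422/ 52341575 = -0.12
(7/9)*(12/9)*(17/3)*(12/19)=1904/513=3.71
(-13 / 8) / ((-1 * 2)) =13 / 16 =0.81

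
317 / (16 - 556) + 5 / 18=-167 / 540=-0.31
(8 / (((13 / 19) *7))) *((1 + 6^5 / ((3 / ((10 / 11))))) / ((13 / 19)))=74888728 / 13013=5754.92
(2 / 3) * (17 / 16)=17 / 24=0.71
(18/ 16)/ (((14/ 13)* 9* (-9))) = -13/ 1008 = -0.01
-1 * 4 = -4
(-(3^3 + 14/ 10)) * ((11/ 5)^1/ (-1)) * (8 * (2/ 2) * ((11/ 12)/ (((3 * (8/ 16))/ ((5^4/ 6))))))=31818.52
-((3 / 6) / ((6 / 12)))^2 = -1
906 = 906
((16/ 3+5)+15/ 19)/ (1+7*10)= 0.16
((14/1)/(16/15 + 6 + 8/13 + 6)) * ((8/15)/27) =364/18009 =0.02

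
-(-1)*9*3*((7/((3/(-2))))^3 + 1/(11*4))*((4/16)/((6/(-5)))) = 571.54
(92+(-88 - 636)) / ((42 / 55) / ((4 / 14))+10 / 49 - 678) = 1703240 / 1819457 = 0.94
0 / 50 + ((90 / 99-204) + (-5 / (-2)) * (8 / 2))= -2124 / 11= -193.09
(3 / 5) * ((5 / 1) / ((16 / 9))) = 27 / 16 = 1.69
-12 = -12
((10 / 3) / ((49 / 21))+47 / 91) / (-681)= -59 / 20657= -0.00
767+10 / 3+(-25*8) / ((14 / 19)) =10477 / 21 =498.90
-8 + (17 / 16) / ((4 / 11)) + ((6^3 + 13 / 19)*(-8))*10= -21085215 / 1216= -17339.81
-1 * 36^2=-1296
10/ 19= 0.53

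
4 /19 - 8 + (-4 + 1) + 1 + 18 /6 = -129 /19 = -6.79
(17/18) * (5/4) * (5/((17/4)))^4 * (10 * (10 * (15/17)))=50000000/250563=199.55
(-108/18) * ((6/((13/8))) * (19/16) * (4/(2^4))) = -171/26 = -6.58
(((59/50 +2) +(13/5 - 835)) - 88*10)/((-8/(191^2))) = 3117702741/400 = 7794256.85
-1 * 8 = -8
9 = 9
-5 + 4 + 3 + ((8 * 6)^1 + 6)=56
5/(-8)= -5/8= -0.62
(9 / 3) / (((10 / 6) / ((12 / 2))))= 54 / 5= 10.80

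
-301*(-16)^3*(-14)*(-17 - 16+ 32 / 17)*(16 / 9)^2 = 2337491910656 / 1377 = 1697524989.58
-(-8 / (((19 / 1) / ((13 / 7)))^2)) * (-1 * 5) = -6760 / 17689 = -0.38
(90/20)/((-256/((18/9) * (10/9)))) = -5/128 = -0.04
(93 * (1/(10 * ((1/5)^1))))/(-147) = -31/98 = -0.32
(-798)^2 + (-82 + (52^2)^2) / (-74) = 19905981 / 37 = 537999.49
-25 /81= -0.31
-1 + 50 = 49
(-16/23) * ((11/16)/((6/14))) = -77/69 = -1.12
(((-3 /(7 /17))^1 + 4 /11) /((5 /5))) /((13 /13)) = -533 /77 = -6.92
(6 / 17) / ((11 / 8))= 48 / 187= 0.26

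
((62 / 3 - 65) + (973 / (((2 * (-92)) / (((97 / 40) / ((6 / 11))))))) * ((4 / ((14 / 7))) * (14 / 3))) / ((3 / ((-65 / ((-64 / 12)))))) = -1071.52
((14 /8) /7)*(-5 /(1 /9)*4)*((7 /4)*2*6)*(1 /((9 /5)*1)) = -525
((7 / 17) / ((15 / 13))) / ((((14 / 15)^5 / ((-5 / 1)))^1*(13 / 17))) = -253125 / 76832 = -3.29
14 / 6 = 2.33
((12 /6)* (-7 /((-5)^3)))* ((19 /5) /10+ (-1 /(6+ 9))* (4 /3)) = 917 /28125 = 0.03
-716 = -716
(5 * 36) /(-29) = -180 /29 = -6.21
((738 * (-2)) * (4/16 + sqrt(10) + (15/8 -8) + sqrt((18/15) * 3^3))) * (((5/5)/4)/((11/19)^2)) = 6260823/968 -1864926 * sqrt(10)/605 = -3280.00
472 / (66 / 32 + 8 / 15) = 113280 / 623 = 181.83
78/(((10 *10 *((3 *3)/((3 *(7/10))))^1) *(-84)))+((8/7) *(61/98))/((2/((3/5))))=434741/2058000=0.21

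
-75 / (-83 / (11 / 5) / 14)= 27.83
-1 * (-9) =9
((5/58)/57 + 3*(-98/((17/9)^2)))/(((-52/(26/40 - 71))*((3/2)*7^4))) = -5274751813/170411208240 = -0.03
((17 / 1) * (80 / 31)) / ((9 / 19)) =25840 / 279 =92.62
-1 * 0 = 0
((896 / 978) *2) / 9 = 896 / 4401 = 0.20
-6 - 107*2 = -220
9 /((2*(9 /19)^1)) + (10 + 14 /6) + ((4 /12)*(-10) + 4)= 45 /2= 22.50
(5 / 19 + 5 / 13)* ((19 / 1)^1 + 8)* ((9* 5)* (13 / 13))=194400 / 247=787.04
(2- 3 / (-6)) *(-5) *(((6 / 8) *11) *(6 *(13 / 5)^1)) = -1608.75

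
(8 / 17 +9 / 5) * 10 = 386 / 17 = 22.71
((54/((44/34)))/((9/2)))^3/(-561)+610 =8910202/14641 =608.58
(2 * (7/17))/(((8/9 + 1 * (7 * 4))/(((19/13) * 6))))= 3591/14365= 0.25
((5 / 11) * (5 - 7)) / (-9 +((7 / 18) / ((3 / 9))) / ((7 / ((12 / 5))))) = 50 / 473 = 0.11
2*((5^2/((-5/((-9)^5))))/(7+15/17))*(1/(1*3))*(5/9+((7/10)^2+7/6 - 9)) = -227126511/1340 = -169497.40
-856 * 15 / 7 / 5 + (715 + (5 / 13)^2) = 412028 / 1183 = 348.29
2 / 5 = 0.40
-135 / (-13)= 135 / 13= 10.38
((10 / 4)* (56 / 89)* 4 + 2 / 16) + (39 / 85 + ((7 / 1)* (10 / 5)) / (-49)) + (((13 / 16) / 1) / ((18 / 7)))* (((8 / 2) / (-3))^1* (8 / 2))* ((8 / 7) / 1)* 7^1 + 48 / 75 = -357517019 / 57191400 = -6.25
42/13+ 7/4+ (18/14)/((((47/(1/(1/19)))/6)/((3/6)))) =6.54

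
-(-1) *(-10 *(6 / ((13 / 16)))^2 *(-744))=68567040 / 169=405722.13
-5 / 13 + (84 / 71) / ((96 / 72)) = 464 / 923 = 0.50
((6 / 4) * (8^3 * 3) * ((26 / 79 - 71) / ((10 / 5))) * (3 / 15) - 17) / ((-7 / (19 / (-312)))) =-122328289 / 862680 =-141.80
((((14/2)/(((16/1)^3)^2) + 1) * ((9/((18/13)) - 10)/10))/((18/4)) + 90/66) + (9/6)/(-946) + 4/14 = 7849060959809/4999442595840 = 1.57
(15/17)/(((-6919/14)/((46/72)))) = -805/705738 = -0.00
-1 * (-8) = 8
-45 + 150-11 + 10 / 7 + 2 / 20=95.53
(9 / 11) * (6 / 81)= 2 / 33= 0.06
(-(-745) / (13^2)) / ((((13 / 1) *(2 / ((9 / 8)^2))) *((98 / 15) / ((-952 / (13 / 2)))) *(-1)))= 15387975 / 3198832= 4.81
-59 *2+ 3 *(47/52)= -5995/52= -115.29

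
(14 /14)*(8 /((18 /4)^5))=256 /59049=0.00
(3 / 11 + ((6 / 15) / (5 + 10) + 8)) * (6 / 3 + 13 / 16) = 20541 / 880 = 23.34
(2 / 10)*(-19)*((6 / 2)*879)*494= -24750882 / 5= -4950176.40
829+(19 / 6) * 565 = 15709 / 6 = 2618.17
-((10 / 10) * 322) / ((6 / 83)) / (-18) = 13363 / 54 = 247.46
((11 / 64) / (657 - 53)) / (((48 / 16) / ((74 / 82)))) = 407 / 4754688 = 0.00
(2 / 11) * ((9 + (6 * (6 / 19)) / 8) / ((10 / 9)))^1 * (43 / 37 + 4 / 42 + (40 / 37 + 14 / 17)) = 3998241 / 836570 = 4.78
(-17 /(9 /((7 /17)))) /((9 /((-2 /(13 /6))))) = 28 /351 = 0.08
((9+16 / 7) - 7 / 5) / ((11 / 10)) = 8.99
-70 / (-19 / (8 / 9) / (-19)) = -560 / 9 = -62.22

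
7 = 7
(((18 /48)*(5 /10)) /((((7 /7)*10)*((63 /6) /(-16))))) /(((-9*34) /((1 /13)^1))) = 1 /139230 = 0.00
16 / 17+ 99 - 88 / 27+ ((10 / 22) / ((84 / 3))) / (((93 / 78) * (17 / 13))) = 211878613 / 2191266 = 96.69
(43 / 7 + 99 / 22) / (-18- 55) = -149 / 1022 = -0.15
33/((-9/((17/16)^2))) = -3179/768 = -4.14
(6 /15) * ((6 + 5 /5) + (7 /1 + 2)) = 32 /5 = 6.40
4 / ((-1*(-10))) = 2 / 5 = 0.40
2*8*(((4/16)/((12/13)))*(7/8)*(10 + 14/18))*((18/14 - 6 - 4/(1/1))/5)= -76921/1080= -71.22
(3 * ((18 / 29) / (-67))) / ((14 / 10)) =-270 / 13601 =-0.02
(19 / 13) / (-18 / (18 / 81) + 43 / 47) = -893 / 48932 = -0.02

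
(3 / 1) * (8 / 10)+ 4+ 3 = 47 / 5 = 9.40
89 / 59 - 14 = -737 / 59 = -12.49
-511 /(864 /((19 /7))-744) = 9709 /8088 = 1.20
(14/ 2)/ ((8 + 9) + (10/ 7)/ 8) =196/ 481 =0.41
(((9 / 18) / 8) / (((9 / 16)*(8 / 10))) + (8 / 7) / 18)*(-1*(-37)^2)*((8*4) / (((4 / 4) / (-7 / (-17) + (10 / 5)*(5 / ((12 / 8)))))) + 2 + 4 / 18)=-11977381 / 189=-63372.39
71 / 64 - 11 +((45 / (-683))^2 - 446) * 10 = -133448611697 / 29855296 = -4469.85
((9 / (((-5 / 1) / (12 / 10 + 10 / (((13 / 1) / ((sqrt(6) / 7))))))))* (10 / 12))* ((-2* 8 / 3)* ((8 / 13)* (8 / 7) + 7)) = 90.54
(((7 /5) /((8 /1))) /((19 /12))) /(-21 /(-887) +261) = 6209 /14663440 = 0.00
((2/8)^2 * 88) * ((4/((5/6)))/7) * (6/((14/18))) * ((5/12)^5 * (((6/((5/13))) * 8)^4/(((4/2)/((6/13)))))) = 1002253824/49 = 20454159.67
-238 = -238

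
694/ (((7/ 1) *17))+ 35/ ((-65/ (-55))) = 54837/ 1547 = 35.45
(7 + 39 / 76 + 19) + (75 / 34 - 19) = 12557 / 1292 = 9.72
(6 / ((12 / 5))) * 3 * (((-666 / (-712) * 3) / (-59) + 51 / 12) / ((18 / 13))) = 1434355 / 63012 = 22.76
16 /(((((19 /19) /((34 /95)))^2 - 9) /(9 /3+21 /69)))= -1405696 /31717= -44.32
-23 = -23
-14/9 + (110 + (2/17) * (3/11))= 182566/1683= 108.48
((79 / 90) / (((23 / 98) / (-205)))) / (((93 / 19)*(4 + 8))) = -3015509 / 231012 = -13.05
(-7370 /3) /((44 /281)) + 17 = -94033 /6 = -15672.17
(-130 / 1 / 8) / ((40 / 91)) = -1183 / 32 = -36.97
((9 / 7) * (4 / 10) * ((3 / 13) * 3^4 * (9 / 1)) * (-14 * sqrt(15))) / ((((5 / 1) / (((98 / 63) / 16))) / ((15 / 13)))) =-45927 * sqrt(15) / 1690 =-105.25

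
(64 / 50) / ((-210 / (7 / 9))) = -16 / 3375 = -0.00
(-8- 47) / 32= -55 / 32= -1.72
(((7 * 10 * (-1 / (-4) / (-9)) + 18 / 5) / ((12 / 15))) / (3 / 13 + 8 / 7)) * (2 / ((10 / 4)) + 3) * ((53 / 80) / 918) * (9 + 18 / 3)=13653913 / 220320000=0.06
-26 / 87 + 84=7282 / 87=83.70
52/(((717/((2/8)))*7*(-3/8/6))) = -208/5019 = -0.04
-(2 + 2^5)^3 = -39304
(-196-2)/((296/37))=-99/4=-24.75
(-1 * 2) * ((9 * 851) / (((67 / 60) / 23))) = -21138840 / 67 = -315505.07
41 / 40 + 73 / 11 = 7.66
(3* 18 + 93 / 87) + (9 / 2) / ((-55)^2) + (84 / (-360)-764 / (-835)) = 2450316893 / 43950225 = 55.75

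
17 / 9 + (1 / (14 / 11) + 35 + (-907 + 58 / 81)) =-985003 / 1134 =-868.61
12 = 12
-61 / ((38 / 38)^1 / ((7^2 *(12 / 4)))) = -8967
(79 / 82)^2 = 0.93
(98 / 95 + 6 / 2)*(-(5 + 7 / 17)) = -35236 / 1615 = -21.82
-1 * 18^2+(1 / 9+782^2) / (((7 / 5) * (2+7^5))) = -315586723 / 1058967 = -298.01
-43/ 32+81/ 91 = -0.45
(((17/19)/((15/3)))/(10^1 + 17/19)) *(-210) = -238/69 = -3.45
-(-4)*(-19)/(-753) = 0.10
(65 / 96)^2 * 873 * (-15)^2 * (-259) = -23882551875 / 1024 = -23322804.57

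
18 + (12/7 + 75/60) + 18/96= 2369/112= 21.15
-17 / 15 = -1.13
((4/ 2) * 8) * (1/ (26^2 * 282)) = 2/ 23829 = 0.00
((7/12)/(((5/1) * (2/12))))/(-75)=-7/750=-0.01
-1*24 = -24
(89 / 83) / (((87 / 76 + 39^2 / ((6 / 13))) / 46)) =0.01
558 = 558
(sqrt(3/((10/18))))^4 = 729/25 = 29.16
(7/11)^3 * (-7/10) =-2401/13310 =-0.18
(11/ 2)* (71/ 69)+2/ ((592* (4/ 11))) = 463111/ 81696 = 5.67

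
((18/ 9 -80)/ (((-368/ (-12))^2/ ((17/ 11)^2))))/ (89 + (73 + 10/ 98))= -382347/ 312875992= -0.00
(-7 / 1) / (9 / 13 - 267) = 91 / 3462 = 0.03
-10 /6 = -5 /3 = -1.67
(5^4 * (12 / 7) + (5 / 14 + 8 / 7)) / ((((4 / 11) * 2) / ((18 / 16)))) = 1487079 / 896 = 1659.69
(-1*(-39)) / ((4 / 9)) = 351 / 4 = 87.75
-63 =-63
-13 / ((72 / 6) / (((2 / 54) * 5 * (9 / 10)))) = -13 / 72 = -0.18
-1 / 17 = -0.06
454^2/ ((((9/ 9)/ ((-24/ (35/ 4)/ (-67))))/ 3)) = 59361408/ 2345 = 25314.03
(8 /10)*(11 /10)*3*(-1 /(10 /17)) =-561 /125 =-4.49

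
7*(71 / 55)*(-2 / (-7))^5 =2272 / 132055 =0.02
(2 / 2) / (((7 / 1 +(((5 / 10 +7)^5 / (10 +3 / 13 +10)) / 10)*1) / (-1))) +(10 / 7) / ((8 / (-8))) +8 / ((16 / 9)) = 89728909 / 29290786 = 3.06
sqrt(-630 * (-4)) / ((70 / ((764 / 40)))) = 573 * sqrt(70) / 350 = 13.70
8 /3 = 2.67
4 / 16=1 / 4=0.25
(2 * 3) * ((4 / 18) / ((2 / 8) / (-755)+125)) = 12080 / 1132497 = 0.01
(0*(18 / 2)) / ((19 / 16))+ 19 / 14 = 19 / 14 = 1.36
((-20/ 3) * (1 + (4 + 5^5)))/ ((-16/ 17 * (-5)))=-26605/ 6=-4434.17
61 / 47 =1.30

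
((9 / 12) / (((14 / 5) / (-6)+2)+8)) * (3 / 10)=27 / 1144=0.02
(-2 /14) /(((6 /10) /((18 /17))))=-30 /119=-0.25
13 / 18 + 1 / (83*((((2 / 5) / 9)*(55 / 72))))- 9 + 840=13674355 / 16434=832.08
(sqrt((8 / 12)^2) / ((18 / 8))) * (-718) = -5744 / 27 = -212.74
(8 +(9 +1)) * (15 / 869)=270 / 869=0.31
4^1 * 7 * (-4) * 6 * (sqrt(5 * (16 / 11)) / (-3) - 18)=896 * sqrt(55) / 11 + 12096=12700.08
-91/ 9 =-10.11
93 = 93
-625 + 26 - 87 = -686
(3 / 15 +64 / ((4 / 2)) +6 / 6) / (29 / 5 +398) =166 / 2019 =0.08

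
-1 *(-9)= 9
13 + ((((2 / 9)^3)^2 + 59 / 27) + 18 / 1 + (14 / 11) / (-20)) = 1936243433 / 58458510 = 33.12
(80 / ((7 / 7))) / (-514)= -40 / 257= -0.16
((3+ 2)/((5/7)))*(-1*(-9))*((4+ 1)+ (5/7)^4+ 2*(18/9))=583.40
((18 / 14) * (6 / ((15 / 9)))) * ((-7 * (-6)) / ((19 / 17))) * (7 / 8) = 152.19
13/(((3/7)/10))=910/3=303.33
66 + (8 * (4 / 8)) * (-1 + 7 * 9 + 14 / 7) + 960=1282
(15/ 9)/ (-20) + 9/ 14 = 47/ 84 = 0.56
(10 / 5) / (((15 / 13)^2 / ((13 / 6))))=2197 / 675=3.25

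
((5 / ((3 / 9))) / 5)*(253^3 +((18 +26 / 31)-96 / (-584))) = 109943075565 / 2263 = 48582888.01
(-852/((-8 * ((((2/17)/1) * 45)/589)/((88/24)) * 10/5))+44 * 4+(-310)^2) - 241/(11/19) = 465626203/3960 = 117582.37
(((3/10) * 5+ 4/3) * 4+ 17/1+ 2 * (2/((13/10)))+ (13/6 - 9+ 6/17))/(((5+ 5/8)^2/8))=940288/149175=6.30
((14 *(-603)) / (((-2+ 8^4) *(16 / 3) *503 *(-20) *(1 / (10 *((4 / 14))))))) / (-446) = -1809 / 7347518176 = -0.00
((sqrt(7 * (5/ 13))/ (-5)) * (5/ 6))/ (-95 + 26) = sqrt(455)/ 5382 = 0.00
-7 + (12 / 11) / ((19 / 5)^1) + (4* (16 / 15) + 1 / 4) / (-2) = -224999 / 25080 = -8.97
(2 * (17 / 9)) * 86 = 2924 / 9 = 324.89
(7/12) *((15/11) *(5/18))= 175/792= 0.22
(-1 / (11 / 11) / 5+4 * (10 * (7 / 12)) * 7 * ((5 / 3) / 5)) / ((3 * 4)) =2441 / 540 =4.52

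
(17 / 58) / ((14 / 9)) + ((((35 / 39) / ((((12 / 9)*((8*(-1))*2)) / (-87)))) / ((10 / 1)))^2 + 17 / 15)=12273446821 / 8431288320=1.46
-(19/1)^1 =-19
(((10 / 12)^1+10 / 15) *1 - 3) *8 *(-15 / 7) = 25.71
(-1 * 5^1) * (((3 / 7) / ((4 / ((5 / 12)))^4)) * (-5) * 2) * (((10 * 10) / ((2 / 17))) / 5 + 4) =453125 / 1032192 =0.44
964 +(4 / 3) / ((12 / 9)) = 965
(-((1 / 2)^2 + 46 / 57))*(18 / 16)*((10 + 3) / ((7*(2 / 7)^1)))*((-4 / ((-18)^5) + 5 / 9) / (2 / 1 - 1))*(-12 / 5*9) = 822227653 / 8864640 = 92.75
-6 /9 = -2 /3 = -0.67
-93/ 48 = -31/ 16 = -1.94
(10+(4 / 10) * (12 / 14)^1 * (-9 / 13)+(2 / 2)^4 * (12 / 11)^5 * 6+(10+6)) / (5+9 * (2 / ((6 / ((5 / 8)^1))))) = 20537209456 / 4030301275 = 5.10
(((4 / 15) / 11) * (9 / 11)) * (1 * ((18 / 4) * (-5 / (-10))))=27 / 605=0.04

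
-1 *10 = -10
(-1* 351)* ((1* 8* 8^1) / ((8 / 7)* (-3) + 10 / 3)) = 235872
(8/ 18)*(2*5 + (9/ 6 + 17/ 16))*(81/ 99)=201/ 44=4.57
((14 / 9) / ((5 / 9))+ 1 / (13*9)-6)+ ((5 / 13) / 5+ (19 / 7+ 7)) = 27026 / 4095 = 6.60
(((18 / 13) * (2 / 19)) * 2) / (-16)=-9 / 494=-0.02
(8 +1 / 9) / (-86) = -0.09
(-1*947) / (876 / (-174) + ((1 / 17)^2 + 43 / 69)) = 547639683 / 2549002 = 214.84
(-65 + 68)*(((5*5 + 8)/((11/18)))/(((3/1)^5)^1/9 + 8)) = 162/35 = 4.63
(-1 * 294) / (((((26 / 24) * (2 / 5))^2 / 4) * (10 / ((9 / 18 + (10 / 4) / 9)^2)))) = -192080 / 507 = -378.86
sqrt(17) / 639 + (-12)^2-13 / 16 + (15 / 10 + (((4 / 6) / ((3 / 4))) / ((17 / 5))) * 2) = sqrt(17) / 639 + 355475 / 2448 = 145.22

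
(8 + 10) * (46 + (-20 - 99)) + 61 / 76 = -99803 / 76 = -1313.20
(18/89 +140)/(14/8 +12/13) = 648856/12371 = 52.45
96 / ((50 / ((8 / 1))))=384 / 25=15.36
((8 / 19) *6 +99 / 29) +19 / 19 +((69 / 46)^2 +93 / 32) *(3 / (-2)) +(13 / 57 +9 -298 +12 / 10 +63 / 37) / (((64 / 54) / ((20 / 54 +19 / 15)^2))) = -8549876657623 / 13210776000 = -647.19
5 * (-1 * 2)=-10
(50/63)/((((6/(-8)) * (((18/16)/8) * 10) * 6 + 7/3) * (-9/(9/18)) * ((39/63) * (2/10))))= 8000/89739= 0.09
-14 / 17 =-0.82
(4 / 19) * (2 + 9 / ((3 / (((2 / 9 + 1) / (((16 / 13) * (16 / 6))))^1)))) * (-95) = -1995 / 32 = -62.34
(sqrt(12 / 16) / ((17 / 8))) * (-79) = -316 * sqrt(3) / 17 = -32.20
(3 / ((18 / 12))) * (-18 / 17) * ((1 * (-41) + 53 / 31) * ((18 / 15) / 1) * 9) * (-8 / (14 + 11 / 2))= -12628224 / 34255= -368.65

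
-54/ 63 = -6/ 7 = -0.86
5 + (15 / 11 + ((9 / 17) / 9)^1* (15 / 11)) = 1205 / 187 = 6.44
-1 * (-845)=845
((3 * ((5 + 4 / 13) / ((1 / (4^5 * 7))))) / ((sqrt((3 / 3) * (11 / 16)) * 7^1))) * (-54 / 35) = -45785088 * sqrt(11) / 5005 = -30340.05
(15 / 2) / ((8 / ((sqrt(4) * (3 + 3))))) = 45 / 4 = 11.25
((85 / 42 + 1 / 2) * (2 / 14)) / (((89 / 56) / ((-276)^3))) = -2971473408 / 623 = -4769620.24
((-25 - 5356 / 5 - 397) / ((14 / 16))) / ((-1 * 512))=3.33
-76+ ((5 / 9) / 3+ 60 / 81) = -2027 / 27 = -75.07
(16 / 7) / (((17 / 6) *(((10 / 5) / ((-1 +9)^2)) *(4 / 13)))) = 9984 / 119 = 83.90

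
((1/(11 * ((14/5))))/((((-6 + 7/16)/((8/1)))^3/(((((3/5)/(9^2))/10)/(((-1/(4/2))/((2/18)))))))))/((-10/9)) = -524288/36640763775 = -0.00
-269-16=-285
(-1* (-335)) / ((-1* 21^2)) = -335 / 441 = -0.76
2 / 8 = 1 / 4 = 0.25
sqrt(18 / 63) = sqrt(14) / 7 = 0.53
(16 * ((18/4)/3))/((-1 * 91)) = -24/91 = -0.26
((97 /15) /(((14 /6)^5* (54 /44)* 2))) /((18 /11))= 11737 /504210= 0.02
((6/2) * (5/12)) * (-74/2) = -185/4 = -46.25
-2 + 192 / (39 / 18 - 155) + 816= 745286 / 917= 812.74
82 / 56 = 41 / 28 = 1.46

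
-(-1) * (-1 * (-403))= 403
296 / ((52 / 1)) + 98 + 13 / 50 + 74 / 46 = 1578137 / 14950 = 105.56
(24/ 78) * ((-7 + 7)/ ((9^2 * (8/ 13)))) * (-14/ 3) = 0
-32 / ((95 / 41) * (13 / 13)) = -1312 / 95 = -13.81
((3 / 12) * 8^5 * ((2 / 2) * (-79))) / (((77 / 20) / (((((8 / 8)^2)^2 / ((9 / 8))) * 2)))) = -207093760 / 693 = -298836.59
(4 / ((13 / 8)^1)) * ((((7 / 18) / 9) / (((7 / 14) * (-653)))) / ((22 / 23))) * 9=-2576 / 840411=-0.00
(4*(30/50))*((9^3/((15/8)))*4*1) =93312/25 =3732.48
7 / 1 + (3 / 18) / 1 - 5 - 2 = 1 / 6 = 0.17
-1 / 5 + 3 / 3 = 4 / 5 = 0.80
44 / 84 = 11 / 21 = 0.52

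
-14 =-14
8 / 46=4 / 23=0.17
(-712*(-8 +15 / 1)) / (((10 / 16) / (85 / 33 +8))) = -13915328 / 165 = -84335.32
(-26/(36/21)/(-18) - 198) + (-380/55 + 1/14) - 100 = -2528023/8316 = -304.00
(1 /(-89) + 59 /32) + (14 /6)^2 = 186523 /25632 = 7.28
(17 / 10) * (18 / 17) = 9 / 5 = 1.80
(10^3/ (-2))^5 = -31250000000000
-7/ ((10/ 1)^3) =-7/ 1000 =-0.01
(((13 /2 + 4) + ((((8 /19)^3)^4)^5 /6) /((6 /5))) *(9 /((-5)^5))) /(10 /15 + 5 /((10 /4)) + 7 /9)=-90348380202417000850664649453812916928383400503978277922340375808509626730757461 /10291004505713282724759711435010878420129360341991016968885567592567830340942693750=-0.01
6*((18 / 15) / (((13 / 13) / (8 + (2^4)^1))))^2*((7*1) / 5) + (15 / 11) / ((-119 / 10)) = 1140005058 / 163625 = 6967.18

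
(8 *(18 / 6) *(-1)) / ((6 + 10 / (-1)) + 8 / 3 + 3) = -72 / 5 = -14.40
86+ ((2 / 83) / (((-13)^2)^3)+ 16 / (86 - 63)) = 798846543164 / 9214378381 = 86.70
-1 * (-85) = 85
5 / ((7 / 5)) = 25 / 7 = 3.57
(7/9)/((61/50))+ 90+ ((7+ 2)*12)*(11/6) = 158462/549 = 288.64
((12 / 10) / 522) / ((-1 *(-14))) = 1 / 6090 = 0.00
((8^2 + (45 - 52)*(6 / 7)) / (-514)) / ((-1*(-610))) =-29 / 156770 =-0.00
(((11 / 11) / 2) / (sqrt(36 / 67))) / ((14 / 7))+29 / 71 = 0.75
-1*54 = -54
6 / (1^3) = 6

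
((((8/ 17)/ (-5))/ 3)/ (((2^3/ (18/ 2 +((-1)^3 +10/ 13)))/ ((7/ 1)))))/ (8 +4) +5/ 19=30623/ 125970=0.24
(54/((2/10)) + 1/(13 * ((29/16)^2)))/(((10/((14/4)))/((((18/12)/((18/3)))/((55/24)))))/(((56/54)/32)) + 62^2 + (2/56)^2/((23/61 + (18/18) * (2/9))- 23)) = 2189515244224/37722588799219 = 0.06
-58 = -58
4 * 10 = 40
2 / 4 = 1 / 2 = 0.50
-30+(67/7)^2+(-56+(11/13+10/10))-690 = -682.54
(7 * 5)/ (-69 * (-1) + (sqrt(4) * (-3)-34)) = 35/ 29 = 1.21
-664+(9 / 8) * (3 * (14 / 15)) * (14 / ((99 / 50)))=-7059 / 11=-641.73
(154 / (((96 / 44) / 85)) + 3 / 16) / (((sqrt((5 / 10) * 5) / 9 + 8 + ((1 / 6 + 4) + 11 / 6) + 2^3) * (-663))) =-2193147 / 5331404 + 22153 * sqrt(10) / 21325616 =-0.41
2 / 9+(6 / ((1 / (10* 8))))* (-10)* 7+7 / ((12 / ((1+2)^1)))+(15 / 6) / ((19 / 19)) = -1209439 / 36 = -33595.53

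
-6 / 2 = -3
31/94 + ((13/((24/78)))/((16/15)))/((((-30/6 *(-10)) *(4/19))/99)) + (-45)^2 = 288510029/120320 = 2397.86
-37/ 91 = -0.41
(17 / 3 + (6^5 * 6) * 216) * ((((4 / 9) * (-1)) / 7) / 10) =-1727606 / 27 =-63985.41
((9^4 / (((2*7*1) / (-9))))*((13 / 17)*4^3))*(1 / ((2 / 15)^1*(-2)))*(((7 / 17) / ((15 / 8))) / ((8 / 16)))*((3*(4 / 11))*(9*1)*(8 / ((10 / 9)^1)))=382025299968 / 15895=24034306.38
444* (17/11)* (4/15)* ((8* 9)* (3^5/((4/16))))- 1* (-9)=704319471/55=12805808.56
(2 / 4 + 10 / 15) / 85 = 7 / 510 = 0.01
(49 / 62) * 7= 343 / 62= 5.53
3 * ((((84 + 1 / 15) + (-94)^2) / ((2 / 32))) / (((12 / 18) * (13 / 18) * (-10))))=-28901016 / 325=-88926.20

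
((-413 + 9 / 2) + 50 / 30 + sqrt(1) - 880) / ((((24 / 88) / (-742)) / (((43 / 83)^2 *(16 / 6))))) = 465724862680 / 186003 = 2503856.73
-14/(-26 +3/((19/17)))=266/443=0.60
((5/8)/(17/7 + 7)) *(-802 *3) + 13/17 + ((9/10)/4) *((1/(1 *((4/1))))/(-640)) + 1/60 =-158.71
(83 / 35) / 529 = 83 / 18515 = 0.00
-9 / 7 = -1.29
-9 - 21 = -30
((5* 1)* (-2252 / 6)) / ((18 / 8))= -22520 / 27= -834.07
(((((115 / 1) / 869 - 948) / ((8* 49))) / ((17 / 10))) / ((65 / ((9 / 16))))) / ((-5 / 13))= 1059039 / 33091520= 0.03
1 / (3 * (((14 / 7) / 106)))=53 / 3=17.67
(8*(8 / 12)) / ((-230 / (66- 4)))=-496 / 345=-1.44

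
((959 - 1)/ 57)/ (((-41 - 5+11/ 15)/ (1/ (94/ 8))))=-19160/ 606347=-0.03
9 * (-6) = -54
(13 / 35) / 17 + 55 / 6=32803 / 3570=9.19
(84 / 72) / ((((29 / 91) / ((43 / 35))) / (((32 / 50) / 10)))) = 0.29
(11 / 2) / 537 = 11 / 1074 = 0.01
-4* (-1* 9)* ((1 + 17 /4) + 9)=513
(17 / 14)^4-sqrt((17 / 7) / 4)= 1.39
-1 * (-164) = 164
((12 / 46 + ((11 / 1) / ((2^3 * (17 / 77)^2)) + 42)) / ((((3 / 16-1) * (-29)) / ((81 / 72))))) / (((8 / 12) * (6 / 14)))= 236079963 / 20047352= 11.78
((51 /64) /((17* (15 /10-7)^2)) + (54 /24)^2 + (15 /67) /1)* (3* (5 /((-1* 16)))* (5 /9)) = -1428975 /518848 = -2.75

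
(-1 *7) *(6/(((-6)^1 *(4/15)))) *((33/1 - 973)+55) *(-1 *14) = 650475/2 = 325237.50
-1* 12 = -12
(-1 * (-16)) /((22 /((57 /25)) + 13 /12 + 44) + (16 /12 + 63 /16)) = 0.27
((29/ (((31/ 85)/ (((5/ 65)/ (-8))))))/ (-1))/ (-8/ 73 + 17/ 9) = 1619505/ 3768856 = 0.43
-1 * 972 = -972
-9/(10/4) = -18/5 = -3.60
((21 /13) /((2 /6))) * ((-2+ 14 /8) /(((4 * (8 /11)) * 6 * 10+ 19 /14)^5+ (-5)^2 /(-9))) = -12277972936152 /1706674610498035646317733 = -0.00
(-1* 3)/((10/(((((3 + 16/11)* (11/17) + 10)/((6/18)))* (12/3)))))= -46.38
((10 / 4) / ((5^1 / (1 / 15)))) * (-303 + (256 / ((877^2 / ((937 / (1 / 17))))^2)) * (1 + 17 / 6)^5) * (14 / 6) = -16.50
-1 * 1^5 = -1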